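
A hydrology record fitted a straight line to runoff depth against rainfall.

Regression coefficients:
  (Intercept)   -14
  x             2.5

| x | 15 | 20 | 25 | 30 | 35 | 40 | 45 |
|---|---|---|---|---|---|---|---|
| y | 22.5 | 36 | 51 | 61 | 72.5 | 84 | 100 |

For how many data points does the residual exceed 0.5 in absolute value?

x=15: ŷ = -14 + 2.5·15 = 23.5; e = 22.5 − 23.5 = -1
x=20: ŷ = -14 + 2.5·20 = 36; e = 36 − 36 = 0
x=25: ŷ = -14 + 2.5·25 = 48.5; e = 51 − 48.5 = 2.5
x=30: ŷ = -14 + 2.5·30 = 61; e = 61 − 61 = 0
x=35: ŷ = -14 + 2.5·35 = 73.5; e = 72.5 − 73.5 = -1
x=40: ŷ = -14 + 2.5·40 = 86; e = 84 − 86 = -2
x=45: ŷ = -14 + 2.5·45 = 98.5; e = 100 − 98.5 = 1.5
|e| > 0.5: x=15 (|e|=1), x=25 (|e|=2.5), x=35 (|e|=1), x=40 (|e|=2), x=45 (|e|=1.5) → 5

5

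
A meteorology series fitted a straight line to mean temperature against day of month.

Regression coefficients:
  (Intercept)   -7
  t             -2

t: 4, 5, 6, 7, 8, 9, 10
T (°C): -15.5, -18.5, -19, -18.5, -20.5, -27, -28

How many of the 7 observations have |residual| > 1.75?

3

t=4: ŷ = -7 − 2·4 = -15; e = -15.5 − (-15) = -0.5
t=5: ŷ = -7 − 2·5 = -17; e = -18.5 − (-17) = -1.5
t=6: ŷ = -7 − 2·6 = -19; e = -19 − (-19) = 0
t=7: ŷ = -7 − 2·7 = -21; e = -18.5 − (-21) = 2.5
t=8: ŷ = -7 − 2·8 = -23; e = -20.5 − (-23) = 2.5
t=9: ŷ = -7 − 2·9 = -25; e = -27 − (-25) = -2
t=10: ŷ = -7 − 2·10 = -27; e = -28 − (-27) = -1
|e| > 1.75: t=7 (|e|=2.5), t=8 (|e|=2.5), t=9 (|e|=2) → 3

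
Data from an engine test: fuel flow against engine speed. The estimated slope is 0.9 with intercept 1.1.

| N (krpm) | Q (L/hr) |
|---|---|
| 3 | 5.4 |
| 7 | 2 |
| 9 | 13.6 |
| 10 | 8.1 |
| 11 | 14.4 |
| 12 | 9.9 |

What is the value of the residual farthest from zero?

r = -5.4

N=3: ŷ = 1.1 + 0.9·3 = 3.8; r = 5.4 − 3.8 = 1.6
N=7: ŷ = 1.1 + 0.9·7 = 7.4; r = 2 − 7.4 = -5.4
N=9: ŷ = 1.1 + 0.9·9 = 9.2; r = 13.6 − 9.2 = 4.4
N=10: ŷ = 1.1 + 0.9·10 = 10.1; r = 8.1 − 10.1 = -2
N=11: ŷ = 1.1 + 0.9·11 = 11; r = 14.4 − 11 = 3.4
N=12: ŷ = 1.1 + 0.9·12 = 11.9; r = 9.9 − 11.9 = -2
Largest |r| is 5.4 at N = 7, residual -5.4.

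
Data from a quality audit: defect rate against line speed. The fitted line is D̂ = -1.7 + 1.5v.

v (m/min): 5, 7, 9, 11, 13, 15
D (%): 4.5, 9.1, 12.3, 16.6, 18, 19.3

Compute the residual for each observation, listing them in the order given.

v=5: D̂ = -1.7 + 1.5·5 = 5.8; e = 4.5 − 5.8 = -1.3
v=7: D̂ = -1.7 + 1.5·7 = 8.8; e = 9.1 − 8.8 = 0.3
v=9: D̂ = -1.7 + 1.5·9 = 11.8; e = 12.3 − 11.8 = 0.5
v=11: D̂ = -1.7 + 1.5·11 = 14.8; e = 16.6 − 14.8 = 1.8
v=13: D̂ = -1.7 + 1.5·13 = 17.8; e = 18 − 17.8 = 0.2
v=15: D̂ = -1.7 + 1.5·15 = 20.8; e = 19.3 − 20.8 = -1.5

-1.3, 0.3, 0.5, 1.8, 0.2, -1.5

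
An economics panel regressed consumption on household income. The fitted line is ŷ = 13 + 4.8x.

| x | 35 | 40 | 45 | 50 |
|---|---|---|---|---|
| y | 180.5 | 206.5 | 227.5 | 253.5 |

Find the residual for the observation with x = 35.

e = -0.5

ŷ = 13 + 4.8·35 = 181
e = 180.5 − 181 = -0.5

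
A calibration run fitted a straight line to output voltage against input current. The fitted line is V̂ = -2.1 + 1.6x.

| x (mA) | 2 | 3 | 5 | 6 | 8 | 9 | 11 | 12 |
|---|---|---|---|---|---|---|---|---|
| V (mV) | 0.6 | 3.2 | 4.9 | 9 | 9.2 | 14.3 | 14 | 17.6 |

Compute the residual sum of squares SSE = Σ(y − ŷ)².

x=2: V̂ = -2.1 + 1.6·2 = 1.1; e = 0.6 − 1.1 = -0.5
x=3: V̂ = -2.1 + 1.6·3 = 2.7; e = 3.2 − 2.7 = 0.5
x=5: V̂ = -2.1 + 1.6·5 = 5.9; e = 4.9 − 5.9 = -1
x=6: V̂ = -2.1 + 1.6·6 = 7.5; e = 9 − 7.5 = 1.5
x=8: V̂ = -2.1 + 1.6·8 = 10.7; e = 9.2 − 10.7 = -1.5
x=9: V̂ = -2.1 + 1.6·9 = 12.3; e = 14.3 − 12.3 = 2
x=11: V̂ = -2.1 + 1.6·11 = 15.5; e = 14 − 15.5 = -1.5
x=12: V̂ = -2.1 + 1.6·12 = 17.1; e = 17.6 − 17.1 = 0.5
SSE = 0.25 + 0.25 + 1 + 2.25 + 2.25 + 4 + 2.25 + 0.25 = 12.5

SSE = 12.5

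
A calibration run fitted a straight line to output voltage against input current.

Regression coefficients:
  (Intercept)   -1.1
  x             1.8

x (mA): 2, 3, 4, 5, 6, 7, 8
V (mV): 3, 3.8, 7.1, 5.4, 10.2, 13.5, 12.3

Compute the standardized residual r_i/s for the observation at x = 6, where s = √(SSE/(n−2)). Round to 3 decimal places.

0.310

x=2: ŷ = -1.1 + 1.8·2 = 2.5; r = 3 − 2.5 = 0.5
x=3: ŷ = -1.1 + 1.8·3 = 4.3; r = 3.8 − 4.3 = -0.5
x=4: ŷ = -1.1 + 1.8·4 = 6.1; r = 7.1 − 6.1 = 1
x=5: ŷ = -1.1 + 1.8·5 = 7.9; r = 5.4 − 7.9 = -2.5
x=6: ŷ = -1.1 + 1.8·6 = 9.7; r = 10.2 − 9.7 = 0.5
x=7: ŷ = -1.1 + 1.8·7 = 11.5; r = 13.5 − 11.5 = 2
x=8: ŷ = -1.1 + 1.8·8 = 13.3; r = 12.3 − 13.3 = -1
SSE = 0.25 + 0.25 + 1 + 6.25 + 0.25 + 4 + 1 = 13
s = √(13/5) = 1.61245
r/s = 0.5 / 1.61245 = 0.310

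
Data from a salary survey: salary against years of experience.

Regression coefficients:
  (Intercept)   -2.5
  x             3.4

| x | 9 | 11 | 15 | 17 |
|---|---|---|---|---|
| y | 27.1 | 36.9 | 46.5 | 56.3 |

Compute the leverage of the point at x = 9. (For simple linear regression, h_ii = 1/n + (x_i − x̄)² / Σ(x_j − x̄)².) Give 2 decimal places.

x̄ = (9 + 11 + 15 + 17)/4 = 13
Σ(x − x̄)² = 16 + 4 + 4 + 16 = 40
h = 1/4 + (-4)²/40 = 0.25 + 0.4 = 0.65

h = 0.65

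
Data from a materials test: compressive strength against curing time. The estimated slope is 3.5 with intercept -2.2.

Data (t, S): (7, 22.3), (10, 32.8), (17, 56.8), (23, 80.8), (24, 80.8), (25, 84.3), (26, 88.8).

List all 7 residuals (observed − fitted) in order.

t=7: ŷ = -2.2 + 3.5·7 = 22.3; e = 22.3 − 22.3 = 0
t=10: ŷ = -2.2 + 3.5·10 = 32.8; e = 32.8 − 32.8 = 0
t=17: ŷ = -2.2 + 3.5·17 = 57.3; e = 56.8 − 57.3 = -0.5
t=23: ŷ = -2.2 + 3.5·23 = 78.3; e = 80.8 − 78.3 = 2.5
t=24: ŷ = -2.2 + 3.5·24 = 81.8; e = 80.8 − 81.8 = -1
t=25: ŷ = -2.2 + 3.5·25 = 85.3; e = 84.3 − 85.3 = -1
t=26: ŷ = -2.2 + 3.5·26 = 88.8; e = 88.8 − 88.8 = 0

0, 0, -0.5, 2.5, -1, -1, 0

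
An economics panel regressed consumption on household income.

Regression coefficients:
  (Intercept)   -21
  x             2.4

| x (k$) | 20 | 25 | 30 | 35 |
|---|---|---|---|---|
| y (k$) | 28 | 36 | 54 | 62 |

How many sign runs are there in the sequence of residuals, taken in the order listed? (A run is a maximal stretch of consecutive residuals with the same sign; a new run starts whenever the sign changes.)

4 runs

x=20: ŷ = -21 + 2.4·20 = 27; e = 28 − 27 = 1
x=25: ŷ = -21 + 2.4·25 = 39; e = 36 − 39 = -3
x=30: ŷ = -21 + 2.4·30 = 51; e = 54 − 51 = 3
x=35: ŷ = -21 + 2.4·35 = 63; e = 62 − 63 = -1
Signs: + − + −
Runs: +×1, −×1, +×1, −×1 → 4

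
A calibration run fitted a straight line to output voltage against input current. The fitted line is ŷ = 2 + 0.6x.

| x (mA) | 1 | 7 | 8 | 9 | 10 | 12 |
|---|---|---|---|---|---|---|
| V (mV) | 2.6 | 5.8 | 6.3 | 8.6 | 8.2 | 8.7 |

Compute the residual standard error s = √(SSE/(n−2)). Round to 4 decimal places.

x=1: ŷ = 2 + 0.6·1 = 2.6; r = 2.6 − 2.6 = 0
x=7: ŷ = 2 + 0.6·7 = 6.2; r = 5.8 − 6.2 = -0.4
x=8: ŷ = 2 + 0.6·8 = 6.8; r = 6.3 − 6.8 = -0.5
x=9: ŷ = 2 + 0.6·9 = 7.4; r = 8.6 − 7.4 = 1.2
x=10: ŷ = 2 + 0.6·10 = 8; r = 8.2 − 8 = 0.2
x=12: ŷ = 2 + 0.6·12 = 9.2; r = 8.7 − 9.2 = -0.5
SSE = 0 + 0.16 + 0.25 + 1.44 + 0.04 + 0.25 = 2.14
s = √(2.14/4) = √0.535 ≈ 0.7314

s = 0.7314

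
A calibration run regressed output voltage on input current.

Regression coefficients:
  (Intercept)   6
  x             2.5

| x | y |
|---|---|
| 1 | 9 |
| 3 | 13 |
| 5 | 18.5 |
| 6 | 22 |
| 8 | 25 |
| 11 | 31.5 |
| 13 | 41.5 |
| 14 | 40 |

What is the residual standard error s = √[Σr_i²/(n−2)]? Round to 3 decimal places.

x=1: ŷ = 6 + 2.5·1 = 8.5; r = 9 − 8.5 = 0.5
x=3: ŷ = 6 + 2.5·3 = 13.5; r = 13 − 13.5 = -0.5
x=5: ŷ = 6 + 2.5·5 = 18.5; r = 18.5 − 18.5 = 0
x=6: ŷ = 6 + 2.5·6 = 21; r = 22 − 21 = 1
x=8: ŷ = 6 + 2.5·8 = 26; r = 25 − 26 = -1
x=11: ŷ = 6 + 2.5·11 = 33.5; r = 31.5 − 33.5 = -2
x=13: ŷ = 6 + 2.5·13 = 38.5; r = 41.5 − 38.5 = 3
x=14: ŷ = 6 + 2.5·14 = 41; r = 40 − 41 = -1
SSE = 0.25 + 0.25 + 0 + 1 + 1 + 4 + 9 + 1 = 16.5
s = √(16.5/6) = √2.75 ≈ 1.658

s = 1.658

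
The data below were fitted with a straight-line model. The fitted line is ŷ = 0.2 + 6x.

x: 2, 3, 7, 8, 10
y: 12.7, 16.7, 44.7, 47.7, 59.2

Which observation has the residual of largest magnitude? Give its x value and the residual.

x = 7, e = 2.5

x=2: ŷ = 0.2 + 6·2 = 12.2; e = 12.7 − 12.2 = 0.5
x=3: ŷ = 0.2 + 6·3 = 18.2; e = 16.7 − 18.2 = -1.5
x=7: ŷ = 0.2 + 6·7 = 42.2; e = 44.7 − 42.2 = 2.5
x=8: ŷ = 0.2 + 6·8 = 48.2; e = 47.7 − 48.2 = -0.5
x=10: ŷ = 0.2 + 6·10 = 60.2; e = 59.2 − 60.2 = -1
Largest |e| is 2.5 at x = 7, residual 2.5.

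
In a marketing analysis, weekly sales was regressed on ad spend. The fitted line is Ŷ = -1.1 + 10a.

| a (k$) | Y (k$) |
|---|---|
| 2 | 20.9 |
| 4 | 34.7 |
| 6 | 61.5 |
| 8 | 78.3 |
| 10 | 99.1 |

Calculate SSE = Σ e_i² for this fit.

SSE = 28.8

a=2: Ŷ = -1.1 + 10·2 = 18.9; e = 20.9 − 18.9 = 2
a=4: Ŷ = -1.1 + 10·4 = 38.9; e = 34.7 − 38.9 = -4.2
a=6: Ŷ = -1.1 + 10·6 = 58.9; e = 61.5 − 58.9 = 2.6
a=8: Ŷ = -1.1 + 10·8 = 78.9; e = 78.3 − 78.9 = -0.6
a=10: Ŷ = -1.1 + 10·10 = 98.9; e = 99.1 − 98.9 = 0.2
SSE = 4 + 17.64 + 6.76 + 0.36 + 0.04 = 28.8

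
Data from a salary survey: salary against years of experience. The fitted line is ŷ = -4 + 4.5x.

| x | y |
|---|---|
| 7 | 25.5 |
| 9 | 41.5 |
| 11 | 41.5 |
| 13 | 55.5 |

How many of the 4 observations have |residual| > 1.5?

x=7: ŷ = -4 + 4.5·7 = 27.5; r = 25.5 − 27.5 = -2
x=9: ŷ = -4 + 4.5·9 = 36.5; r = 41.5 − 36.5 = 5
x=11: ŷ = -4 + 4.5·11 = 45.5; r = 41.5 − 45.5 = -4
x=13: ŷ = -4 + 4.5·13 = 54.5; r = 55.5 − 54.5 = 1
|r| > 1.5: x=7 (|r|=2), x=9 (|r|=5), x=11 (|r|=4) → 3

3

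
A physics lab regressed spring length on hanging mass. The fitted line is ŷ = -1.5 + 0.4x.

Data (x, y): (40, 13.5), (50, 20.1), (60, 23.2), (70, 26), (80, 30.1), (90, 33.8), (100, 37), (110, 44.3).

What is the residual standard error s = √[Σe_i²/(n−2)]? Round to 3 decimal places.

s = 1.319

x=40: ŷ = -1.5 + 0.4·40 = 14.5; e = 13.5 − 14.5 = -1
x=50: ŷ = -1.5 + 0.4·50 = 18.5; e = 20.1 − 18.5 = 1.6
x=60: ŷ = -1.5 + 0.4·60 = 22.5; e = 23.2 − 22.5 = 0.7
x=70: ŷ = -1.5 + 0.4·70 = 26.5; e = 26 − 26.5 = -0.5
x=80: ŷ = -1.5 + 0.4·80 = 30.5; e = 30.1 − 30.5 = -0.4
x=90: ŷ = -1.5 + 0.4·90 = 34.5; e = 33.8 − 34.5 = -0.7
x=100: ŷ = -1.5 + 0.4·100 = 38.5; e = 37 − 38.5 = -1.5
x=110: ŷ = -1.5 + 0.4·110 = 42.5; e = 44.3 − 42.5 = 1.8
SSE = 1 + 2.56 + 0.49 + 0.25 + 0.16 + 0.49 + 2.25 + 3.24 = 10.44
s = √(10.44/6) = √1.74 ≈ 1.319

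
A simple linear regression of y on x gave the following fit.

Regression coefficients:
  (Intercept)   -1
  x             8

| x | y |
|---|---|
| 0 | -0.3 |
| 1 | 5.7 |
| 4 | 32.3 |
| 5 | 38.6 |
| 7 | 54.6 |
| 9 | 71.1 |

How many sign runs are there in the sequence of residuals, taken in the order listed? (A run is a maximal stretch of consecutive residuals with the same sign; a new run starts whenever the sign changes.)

5 runs

x=0: ŷ = -1 + 8·0 = -1; e = -0.3 − (-1) = 0.7
x=1: ŷ = -1 + 8·1 = 7; e = 5.7 − 7 = -1.3
x=4: ŷ = -1 + 8·4 = 31; e = 32.3 − 31 = 1.3
x=5: ŷ = -1 + 8·5 = 39; e = 38.6 − 39 = -0.4
x=7: ŷ = -1 + 8·7 = 55; e = 54.6 − 55 = -0.4
x=9: ŷ = -1 + 8·9 = 71; e = 71.1 − 71 = 0.1
Signs: + − + − − +
Runs: +×1, −×1, +×1, −×2, +×1 → 5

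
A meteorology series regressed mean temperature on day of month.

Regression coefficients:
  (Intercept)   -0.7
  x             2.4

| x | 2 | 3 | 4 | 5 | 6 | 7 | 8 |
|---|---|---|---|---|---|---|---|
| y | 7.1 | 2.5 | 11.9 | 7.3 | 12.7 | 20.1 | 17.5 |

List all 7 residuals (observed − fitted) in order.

x=2: ŷ = -0.7 + 2.4·2 = 4.1; r = 7.1 − 4.1 = 3
x=3: ŷ = -0.7 + 2.4·3 = 6.5; r = 2.5 − 6.5 = -4
x=4: ŷ = -0.7 + 2.4·4 = 8.9; r = 11.9 − 8.9 = 3
x=5: ŷ = -0.7 + 2.4·5 = 11.3; r = 7.3 − 11.3 = -4
x=6: ŷ = -0.7 + 2.4·6 = 13.7; r = 12.7 − 13.7 = -1
x=7: ŷ = -0.7 + 2.4·7 = 16.1; r = 20.1 − 16.1 = 4
x=8: ŷ = -0.7 + 2.4·8 = 18.5; r = 17.5 − 18.5 = -1

3, -4, 3, -4, -1, 4, -1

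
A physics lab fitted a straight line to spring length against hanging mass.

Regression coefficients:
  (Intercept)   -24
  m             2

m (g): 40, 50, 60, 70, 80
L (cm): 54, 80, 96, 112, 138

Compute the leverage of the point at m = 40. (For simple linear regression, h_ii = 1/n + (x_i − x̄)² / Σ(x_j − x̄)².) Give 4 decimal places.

m̄ = (40 + 50 + 60 + 70 + 80)/5 = 60
Σ(m − m̄)² = 400 + 100 + 0 + 100 + 400 = 1000
h = 1/5 + (-20)²/1000 = 0.2 + 0.4 = 0.6000

h = 0.6000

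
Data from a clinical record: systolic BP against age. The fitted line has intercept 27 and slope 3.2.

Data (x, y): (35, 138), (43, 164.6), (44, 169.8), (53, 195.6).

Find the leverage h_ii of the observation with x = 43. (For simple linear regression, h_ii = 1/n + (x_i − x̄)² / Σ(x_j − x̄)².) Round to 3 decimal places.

h = 0.253

x̄ = (35 + 43 + 44 + 53)/4 = 43.75
Σ(x − x̄)² = 76.5625 + 0.5625 + 0.0625 + 85.5625 = 162.75
h = 1/4 + (-0.75)²/162.75 = 0.25 + 0.00345622 = 0.253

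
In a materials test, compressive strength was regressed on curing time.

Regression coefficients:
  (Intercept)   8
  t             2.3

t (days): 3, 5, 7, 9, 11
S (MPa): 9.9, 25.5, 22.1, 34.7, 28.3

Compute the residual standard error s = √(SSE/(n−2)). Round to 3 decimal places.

t=3: ŷ = 8 + 2.3·3 = 14.9; r = 9.9 − 14.9 = -5
t=5: ŷ = 8 + 2.3·5 = 19.5; r = 25.5 − 19.5 = 6
t=7: ŷ = 8 + 2.3·7 = 24.1; r = 22.1 − 24.1 = -2
t=9: ŷ = 8 + 2.3·9 = 28.7; r = 34.7 − 28.7 = 6
t=11: ŷ = 8 + 2.3·11 = 33.3; r = 28.3 − 33.3 = -5
SSE = 25 + 36 + 4 + 36 + 25 = 126
s = √(126/3) = √42 ≈ 6.481

s = 6.481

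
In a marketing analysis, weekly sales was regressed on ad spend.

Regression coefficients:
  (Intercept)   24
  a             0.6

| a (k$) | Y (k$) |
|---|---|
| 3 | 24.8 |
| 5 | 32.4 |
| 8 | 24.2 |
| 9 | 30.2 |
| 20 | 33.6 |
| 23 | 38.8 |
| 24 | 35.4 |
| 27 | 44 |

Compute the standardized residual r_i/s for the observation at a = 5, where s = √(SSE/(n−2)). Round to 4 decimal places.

1.4593

a=3: ŷ = 24 + 0.6·3 = 25.8; r = 24.8 − 25.8 = -1
a=5: ŷ = 24 + 0.6·5 = 27; r = 32.4 − 27 = 5.4
a=8: ŷ = 24 + 0.6·8 = 28.8; r = 24.2 − 28.8 = -4.6
a=9: ŷ = 24 + 0.6·9 = 29.4; r = 30.2 − 29.4 = 0.8
a=20: ŷ = 24 + 0.6·20 = 36; r = 33.6 − 36 = -2.4
a=23: ŷ = 24 + 0.6·23 = 37.8; r = 38.8 − 37.8 = 1
a=24: ŷ = 24 + 0.6·24 = 38.4; r = 35.4 − 38.4 = -3
a=27: ŷ = 24 + 0.6·27 = 40.2; r = 44 − 40.2 = 3.8
SSE = 1 + 29.16 + 21.16 + 0.64 + 5.76 + 1 + 9 + 14.44 = 82.16
s = √(82.16/6) = 3.70045
r/s = 5.4 / 3.70045 = 1.4593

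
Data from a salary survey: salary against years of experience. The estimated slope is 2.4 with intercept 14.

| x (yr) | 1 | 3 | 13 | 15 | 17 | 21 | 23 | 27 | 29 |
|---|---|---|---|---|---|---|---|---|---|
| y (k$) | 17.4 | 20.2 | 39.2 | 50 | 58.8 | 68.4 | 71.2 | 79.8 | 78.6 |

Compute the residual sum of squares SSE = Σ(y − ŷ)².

SSE = 100

x=1: ŷ = 14 + 2.4·1 = 16.4; r = 17.4 − 16.4 = 1
x=3: ŷ = 14 + 2.4·3 = 21.2; r = 20.2 − 21.2 = -1
x=13: ŷ = 14 + 2.4·13 = 45.2; r = 39.2 − 45.2 = -6
x=15: ŷ = 14 + 2.4·15 = 50; r = 50 − 50 = 0
x=17: ŷ = 14 + 2.4·17 = 54.8; r = 58.8 − 54.8 = 4
x=21: ŷ = 14 + 2.4·21 = 64.4; r = 68.4 − 64.4 = 4
x=23: ŷ = 14 + 2.4·23 = 69.2; r = 71.2 − 69.2 = 2
x=27: ŷ = 14 + 2.4·27 = 78.8; r = 79.8 − 78.8 = 1
x=29: ŷ = 14 + 2.4·29 = 83.6; r = 78.6 − 83.6 = -5
SSE = 1 + 1 + 36 + 0 + 16 + 16 + 4 + 1 + 25 = 100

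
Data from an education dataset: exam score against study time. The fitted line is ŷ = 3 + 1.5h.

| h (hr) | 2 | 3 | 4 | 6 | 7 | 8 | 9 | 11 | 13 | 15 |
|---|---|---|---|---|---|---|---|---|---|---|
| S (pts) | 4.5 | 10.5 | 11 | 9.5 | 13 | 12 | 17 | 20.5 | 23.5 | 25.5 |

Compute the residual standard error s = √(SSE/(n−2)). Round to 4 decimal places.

h=2: ŷ = 3 + 1.5·2 = 6; e = 4.5 − 6 = -1.5
h=3: ŷ = 3 + 1.5·3 = 7.5; e = 10.5 − 7.5 = 3
h=4: ŷ = 3 + 1.5·4 = 9; e = 11 − 9 = 2
h=6: ŷ = 3 + 1.5·6 = 12; e = 9.5 − 12 = -2.5
h=7: ŷ = 3 + 1.5·7 = 13.5; e = 13 − 13.5 = -0.5
h=8: ŷ = 3 + 1.5·8 = 15; e = 12 − 15 = -3
h=9: ŷ = 3 + 1.5·9 = 16.5; e = 17 − 16.5 = 0.5
h=11: ŷ = 3 + 1.5·11 = 19.5; e = 20.5 − 19.5 = 1
h=13: ŷ = 3 + 1.5·13 = 22.5; e = 23.5 − 22.5 = 1
h=15: ŷ = 3 + 1.5·15 = 25.5; e = 25.5 − 25.5 = 0
SSE = 2.25 + 9 + 4 + 6.25 + 0.25 + 9 + 0.25 + 1 + 1 + 0 = 33
s = √(33/8) = √4.125 ≈ 2.0310

s = 2.0310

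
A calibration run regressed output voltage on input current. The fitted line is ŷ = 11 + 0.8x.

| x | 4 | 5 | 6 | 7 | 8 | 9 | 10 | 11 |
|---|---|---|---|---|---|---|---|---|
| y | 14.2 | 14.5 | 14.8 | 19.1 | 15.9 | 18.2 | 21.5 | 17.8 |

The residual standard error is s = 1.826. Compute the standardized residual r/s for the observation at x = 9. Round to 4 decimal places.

ŷ = 11 + 0.8·9 = 18.2
r = 18.2 − 18.2 = 0
r/s = 0 / 1.826 = 0.0000

0.0000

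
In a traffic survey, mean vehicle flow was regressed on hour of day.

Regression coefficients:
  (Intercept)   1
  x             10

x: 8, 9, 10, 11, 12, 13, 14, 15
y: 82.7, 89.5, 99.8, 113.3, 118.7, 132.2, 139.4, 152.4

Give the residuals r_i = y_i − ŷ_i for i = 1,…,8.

x=8: ŷ = 1 + 10·8 = 81; r = 82.7 − 81 = 1.7
x=9: ŷ = 1 + 10·9 = 91; r = 89.5 − 91 = -1.5
x=10: ŷ = 1 + 10·10 = 101; r = 99.8 − 101 = -1.2
x=11: ŷ = 1 + 10·11 = 111; r = 113.3 − 111 = 2.3
x=12: ŷ = 1 + 10·12 = 121; r = 118.7 − 121 = -2.3
x=13: ŷ = 1 + 10·13 = 131; r = 132.2 − 131 = 1.2
x=14: ŷ = 1 + 10·14 = 141; r = 139.4 − 141 = -1.6
x=15: ŷ = 1 + 10·15 = 151; r = 152.4 − 151 = 1.4

1.7, -1.5, -1.2, 2.3, -2.3, 1.2, -1.6, 1.4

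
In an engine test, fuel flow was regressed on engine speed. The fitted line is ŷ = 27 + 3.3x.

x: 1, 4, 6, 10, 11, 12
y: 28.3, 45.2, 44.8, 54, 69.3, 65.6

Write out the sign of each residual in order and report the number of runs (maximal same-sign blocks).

x=1: ŷ = 27 + 3.3·1 = 30.3; e = 28.3 − 30.3 = -2
x=4: ŷ = 27 + 3.3·4 = 40.2; e = 45.2 − 40.2 = 5
x=6: ŷ = 27 + 3.3·6 = 46.8; e = 44.8 − 46.8 = -2
x=10: ŷ = 27 + 3.3·10 = 60; e = 54 − 60 = -6
x=11: ŷ = 27 + 3.3·11 = 63.3; e = 69.3 − 63.3 = 6
x=12: ŷ = 27 + 3.3·12 = 66.6; e = 65.6 − 66.6 = -1
Signs: − + − − + −
Runs: −×1, +×1, −×2, +×1, −×1 → 5

5 runs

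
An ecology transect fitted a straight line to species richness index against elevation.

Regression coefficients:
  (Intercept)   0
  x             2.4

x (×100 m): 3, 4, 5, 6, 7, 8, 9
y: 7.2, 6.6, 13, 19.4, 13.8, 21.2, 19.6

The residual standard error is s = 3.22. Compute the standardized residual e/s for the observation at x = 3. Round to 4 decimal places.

0.0000

ŷ = 2.4·3 = 7.2
e = 7.2 − 7.2 = 0
e/s = 0 / 3.22 = 0.0000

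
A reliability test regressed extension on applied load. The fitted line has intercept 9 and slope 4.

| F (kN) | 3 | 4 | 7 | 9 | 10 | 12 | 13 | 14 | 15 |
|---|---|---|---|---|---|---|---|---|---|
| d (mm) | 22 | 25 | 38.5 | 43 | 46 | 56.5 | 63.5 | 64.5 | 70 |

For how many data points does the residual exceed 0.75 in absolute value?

6

F=3: ŷ = 9 + 4·3 = 21; e = 22 − 21 = 1
F=4: ŷ = 9 + 4·4 = 25; e = 25 − 25 = 0
F=7: ŷ = 9 + 4·7 = 37; e = 38.5 − 37 = 1.5
F=9: ŷ = 9 + 4·9 = 45; e = 43 − 45 = -2
F=10: ŷ = 9 + 4·10 = 49; e = 46 − 49 = -3
F=12: ŷ = 9 + 4·12 = 57; e = 56.5 − 57 = -0.5
F=13: ŷ = 9 + 4·13 = 61; e = 63.5 − 61 = 2.5
F=14: ŷ = 9 + 4·14 = 65; e = 64.5 − 65 = -0.5
F=15: ŷ = 9 + 4·15 = 69; e = 70 − 69 = 1
|e| > 0.75: F=3 (|e|=1), F=7 (|e|=1.5), F=9 (|e|=2), F=10 (|e|=3), F=13 (|e|=2.5), F=15 (|e|=1) → 6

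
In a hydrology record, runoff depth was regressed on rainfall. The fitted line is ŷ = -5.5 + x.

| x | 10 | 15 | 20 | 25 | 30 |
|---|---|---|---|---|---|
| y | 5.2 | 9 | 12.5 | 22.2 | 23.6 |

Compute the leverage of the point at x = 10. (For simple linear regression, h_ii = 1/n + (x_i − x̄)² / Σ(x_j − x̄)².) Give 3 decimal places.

h = 0.600

x̄ = (10 + 15 + 20 + 25 + 30)/5 = 20
Σ(x − x̄)² = 100 + 25 + 0 + 25 + 100 = 250
h = 1/5 + (-10)²/250 = 0.2 + 0.4 = 0.600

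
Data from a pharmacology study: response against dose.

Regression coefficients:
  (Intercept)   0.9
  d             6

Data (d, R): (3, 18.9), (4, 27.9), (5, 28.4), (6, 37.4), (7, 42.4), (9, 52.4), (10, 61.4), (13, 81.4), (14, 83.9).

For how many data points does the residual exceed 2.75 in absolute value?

d=3: R̂ = 0.9 + 6·3 = 18.9; e = 18.9 − 18.9 = 0
d=4: R̂ = 0.9 + 6·4 = 24.9; e = 27.9 − 24.9 = 3
d=5: R̂ = 0.9 + 6·5 = 30.9; e = 28.4 − 30.9 = -2.5
d=6: R̂ = 0.9 + 6·6 = 36.9; e = 37.4 − 36.9 = 0.5
d=7: R̂ = 0.9 + 6·7 = 42.9; e = 42.4 − 42.9 = -0.5
d=9: R̂ = 0.9 + 6·9 = 54.9; e = 52.4 − 54.9 = -2.5
d=10: R̂ = 0.9 + 6·10 = 60.9; e = 61.4 − 60.9 = 0.5
d=13: R̂ = 0.9 + 6·13 = 78.9; e = 81.4 − 78.9 = 2.5
d=14: R̂ = 0.9 + 6·14 = 84.9; e = 83.9 − 84.9 = -1
|e| > 2.75: d=4 (|e|=3) → 1

1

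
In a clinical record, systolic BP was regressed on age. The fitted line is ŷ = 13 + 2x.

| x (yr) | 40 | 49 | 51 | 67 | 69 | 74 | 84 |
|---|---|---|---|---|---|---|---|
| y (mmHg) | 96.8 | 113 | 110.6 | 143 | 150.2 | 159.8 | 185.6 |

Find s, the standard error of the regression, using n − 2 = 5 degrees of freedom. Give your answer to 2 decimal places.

s = 3.93

x=40: ŷ = 13 + 2·40 = 93; r = 96.8 − 93 = 3.8
x=49: ŷ = 13 + 2·49 = 111; r = 113 − 111 = 2
x=51: ŷ = 13 + 2·51 = 115; r = 110.6 − 115 = -4.4
x=67: ŷ = 13 + 2·67 = 147; r = 143 − 147 = -4
x=69: ŷ = 13 + 2·69 = 151; r = 150.2 − 151 = -0.8
x=74: ŷ = 13 + 2·74 = 161; r = 159.8 − 161 = -1.2
x=84: ŷ = 13 + 2·84 = 181; r = 185.6 − 181 = 4.6
SSE = 14.44 + 4 + 19.36 + 16 + 0.64 + 1.44 + 21.16 = 77.04
s = √(77.04/5) = √15.408 ≈ 3.93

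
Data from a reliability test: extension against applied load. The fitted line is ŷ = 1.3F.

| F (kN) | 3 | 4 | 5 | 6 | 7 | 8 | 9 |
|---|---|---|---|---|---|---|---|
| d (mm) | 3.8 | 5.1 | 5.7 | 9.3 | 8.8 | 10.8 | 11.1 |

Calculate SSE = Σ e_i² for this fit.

SSE = 3.52

F=3: ŷ = 1.3·3 = 3.9; e = 3.8 − 3.9 = -0.1
F=4: ŷ = 1.3·4 = 5.2; e = 5.1 − 5.2 = -0.1
F=5: ŷ = 1.3·5 = 6.5; e = 5.7 − 6.5 = -0.8
F=6: ŷ = 1.3·6 = 7.8; e = 9.3 − 7.8 = 1.5
F=7: ŷ = 1.3·7 = 9.1; e = 8.8 − 9.1 = -0.3
F=8: ŷ = 1.3·8 = 10.4; e = 10.8 − 10.4 = 0.4
F=9: ŷ = 1.3·9 = 11.7; e = 11.1 − 11.7 = -0.6
SSE = 0.01 + 0.01 + 0.64 + 2.25 + 0.09 + 0.16 + 0.36 = 3.52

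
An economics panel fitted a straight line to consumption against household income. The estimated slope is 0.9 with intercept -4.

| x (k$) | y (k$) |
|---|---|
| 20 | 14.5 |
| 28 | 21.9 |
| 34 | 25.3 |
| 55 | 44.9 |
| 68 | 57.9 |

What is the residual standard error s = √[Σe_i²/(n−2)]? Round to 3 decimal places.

x=20: ŷ = -4 + 0.9·20 = 14; e = 14.5 − 14 = 0.5
x=28: ŷ = -4 + 0.9·28 = 21.2; e = 21.9 − 21.2 = 0.7
x=34: ŷ = -4 + 0.9·34 = 26.6; e = 25.3 − 26.6 = -1.3
x=55: ŷ = -4 + 0.9·55 = 45.5; e = 44.9 − 45.5 = -0.6
x=68: ŷ = -4 + 0.9·68 = 57.2; e = 57.9 − 57.2 = 0.7
SSE = 0.25 + 0.49 + 1.69 + 0.36 + 0.49 = 3.28
s = √(3.28/3) = √1.09333 ≈ 1.046

s = 1.046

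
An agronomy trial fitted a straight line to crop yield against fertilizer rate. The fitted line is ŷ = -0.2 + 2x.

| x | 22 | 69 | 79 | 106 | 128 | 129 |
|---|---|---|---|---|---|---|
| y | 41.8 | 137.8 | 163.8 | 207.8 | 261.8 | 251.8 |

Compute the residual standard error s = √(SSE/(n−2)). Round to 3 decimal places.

s = 5.657

x=22: ŷ = -0.2 + 2·22 = 43.8; r = 41.8 − 43.8 = -2
x=69: ŷ = -0.2 + 2·69 = 137.8; r = 137.8 − 137.8 = 0
x=79: ŷ = -0.2 + 2·79 = 157.8; r = 163.8 − 157.8 = 6
x=106: ŷ = -0.2 + 2·106 = 211.8; r = 207.8 − 211.8 = -4
x=128: ŷ = -0.2 + 2·128 = 255.8; r = 261.8 − 255.8 = 6
x=129: ŷ = -0.2 + 2·129 = 257.8; r = 251.8 − 257.8 = -6
SSE = 4 + 0 + 36 + 16 + 36 + 36 = 128
s = √(128/4) = √32 ≈ 5.657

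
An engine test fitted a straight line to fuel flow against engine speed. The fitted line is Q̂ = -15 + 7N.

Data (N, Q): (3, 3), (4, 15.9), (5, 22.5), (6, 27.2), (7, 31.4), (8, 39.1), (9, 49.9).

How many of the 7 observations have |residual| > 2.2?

N=3: Q̂ = -15 + 7·3 = 6; e = 3 − 6 = -3
N=4: Q̂ = -15 + 7·4 = 13; e = 15.9 − 13 = 2.9
N=5: Q̂ = -15 + 7·5 = 20; e = 22.5 − 20 = 2.5
N=6: Q̂ = -15 + 7·6 = 27; e = 27.2 − 27 = 0.2
N=7: Q̂ = -15 + 7·7 = 34; e = 31.4 − 34 = -2.6
N=8: Q̂ = -15 + 7·8 = 41; e = 39.1 − 41 = -1.9
N=9: Q̂ = -15 + 7·9 = 48; e = 49.9 − 48 = 1.9
|e| > 2.2: N=3 (|e|=3), N=4 (|e|=2.9), N=5 (|e|=2.5), N=7 (|e|=2.6) → 4

4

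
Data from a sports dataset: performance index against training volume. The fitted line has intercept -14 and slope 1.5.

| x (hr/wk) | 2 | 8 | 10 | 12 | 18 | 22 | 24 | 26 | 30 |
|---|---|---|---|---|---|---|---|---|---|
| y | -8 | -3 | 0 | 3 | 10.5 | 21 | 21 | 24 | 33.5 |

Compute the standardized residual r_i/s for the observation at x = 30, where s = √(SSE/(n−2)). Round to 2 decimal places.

1.20

x=2: ŷ = -14 + 1.5·2 = -11; r = -8 − (-11) = 3
x=8: ŷ = -14 + 1.5·8 = -2; r = -3 − (-2) = -1
x=10: ŷ = -14 + 1.5·10 = 1; r = 0 − 1 = -1
x=12: ŷ = -14 + 1.5·12 = 4; r = 3 − 4 = -1
x=18: ŷ = -14 + 1.5·18 = 13; r = 10.5 − 13 = -2.5
x=22: ŷ = -14 + 1.5·22 = 19; r = 21 − 19 = 2
x=24: ŷ = -14 + 1.5·24 = 22; r = 21 − 22 = -1
x=26: ŷ = -14 + 1.5·26 = 25; r = 24 − 25 = -1
x=30: ŷ = -14 + 1.5·30 = 31; r = 33.5 − 31 = 2.5
SSE = 9 + 1 + 1 + 1 + 6.25 + 4 + 1 + 1 + 6.25 = 30.5
s = √(30.5/7) = 2.08738
r/s = 2.5 / 2.08738 = 1.20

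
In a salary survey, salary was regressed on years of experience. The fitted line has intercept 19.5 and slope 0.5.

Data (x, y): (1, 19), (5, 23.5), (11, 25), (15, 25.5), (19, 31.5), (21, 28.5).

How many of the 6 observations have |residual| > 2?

x=1: ŷ = 19.5 + 0.5·1 = 20; r = 19 − 20 = -1
x=5: ŷ = 19.5 + 0.5·5 = 22; r = 23.5 − 22 = 1.5
x=11: ŷ = 19.5 + 0.5·11 = 25; r = 25 − 25 = 0
x=15: ŷ = 19.5 + 0.5·15 = 27; r = 25.5 − 27 = -1.5
x=19: ŷ = 19.5 + 0.5·19 = 29; r = 31.5 − 29 = 2.5
x=21: ŷ = 19.5 + 0.5·21 = 30; r = 28.5 − 30 = -1.5
|r| > 2: x=19 (|r|=2.5) → 1

1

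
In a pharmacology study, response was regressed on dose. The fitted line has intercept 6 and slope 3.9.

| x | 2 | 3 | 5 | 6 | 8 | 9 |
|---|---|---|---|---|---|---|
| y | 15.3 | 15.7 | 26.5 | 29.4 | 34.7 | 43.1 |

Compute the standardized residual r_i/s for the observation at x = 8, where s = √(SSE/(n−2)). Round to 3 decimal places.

-1.195

x=2: ŷ = 6 + 3.9·2 = 13.8; r = 15.3 − 13.8 = 1.5
x=3: ŷ = 6 + 3.9·3 = 17.7; r = 15.7 − 17.7 = -2
x=5: ŷ = 6 + 3.9·5 = 25.5; r = 26.5 − 25.5 = 1
x=6: ŷ = 6 + 3.9·6 = 29.4; r = 29.4 − 29.4 = 0
x=8: ŷ = 6 + 3.9·8 = 37.2; r = 34.7 − 37.2 = -2.5
x=9: ŷ = 6 + 3.9·9 = 41.1; r = 43.1 − 41.1 = 2
SSE = 2.25 + 4 + 1 + 0 + 6.25 + 4 = 17.5
s = √(17.5/4) = 2.09165
r/s = -2.5 / 2.09165 = -1.195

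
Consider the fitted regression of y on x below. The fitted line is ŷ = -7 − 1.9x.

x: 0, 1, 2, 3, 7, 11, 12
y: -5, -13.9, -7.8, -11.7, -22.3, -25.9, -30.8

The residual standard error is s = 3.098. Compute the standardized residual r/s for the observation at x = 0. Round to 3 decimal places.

ŷ = -7 − 1.9·0 = -7
r = -5 − (-7) = 2
r/s = 2 / 3.098 = 0.646

0.646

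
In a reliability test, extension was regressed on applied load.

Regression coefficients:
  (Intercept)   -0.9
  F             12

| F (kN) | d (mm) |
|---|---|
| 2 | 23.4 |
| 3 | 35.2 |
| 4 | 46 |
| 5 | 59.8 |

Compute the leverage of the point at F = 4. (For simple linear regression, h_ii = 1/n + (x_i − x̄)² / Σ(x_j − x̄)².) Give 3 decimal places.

h = 0.300

F̄ = (2 + 3 + 4 + 5)/4 = 3.5
Σ(F − F̄)² = 2.25 + 0.25 + 0.25 + 2.25 = 5
h = 1/4 + (0.5)²/5 = 0.25 + 0.05 = 0.300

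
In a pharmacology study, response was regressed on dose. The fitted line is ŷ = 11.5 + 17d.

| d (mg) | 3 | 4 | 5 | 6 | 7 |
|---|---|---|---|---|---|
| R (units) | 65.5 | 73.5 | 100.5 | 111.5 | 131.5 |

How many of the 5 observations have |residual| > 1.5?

4

d=3: ŷ = 11.5 + 17·3 = 62.5; e = 65.5 − 62.5 = 3
d=4: ŷ = 11.5 + 17·4 = 79.5; e = 73.5 − 79.5 = -6
d=5: ŷ = 11.5 + 17·5 = 96.5; e = 100.5 − 96.5 = 4
d=6: ŷ = 11.5 + 17·6 = 113.5; e = 111.5 − 113.5 = -2
d=7: ŷ = 11.5 + 17·7 = 130.5; e = 131.5 − 130.5 = 1
|e| > 1.5: d=3 (|e|=3), d=4 (|e|=6), d=5 (|e|=4), d=6 (|e|=2) → 4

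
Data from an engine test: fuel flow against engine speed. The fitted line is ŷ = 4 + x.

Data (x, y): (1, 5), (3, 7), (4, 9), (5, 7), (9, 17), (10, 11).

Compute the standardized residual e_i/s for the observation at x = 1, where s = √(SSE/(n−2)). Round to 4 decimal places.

x=1: ŷ = 4 + 1 = 5; e = 5 − 5 = 0
x=3: ŷ = 4 + 3 = 7; e = 7 − 7 = 0
x=4: ŷ = 4 + 4 = 8; e = 9 − 8 = 1
x=5: ŷ = 4 + 5 = 9; e = 7 − 9 = -2
x=9: ŷ = 4 + 9 = 13; e = 17 − 13 = 4
x=10: ŷ = 4 + 10 = 14; e = 11 − 14 = -3
SSE = 0 + 0 + 1 + 4 + 16 + 9 = 30
s = √(30/4) = 2.73861
e/s = 0 / 2.73861 = 0.0000

0.0000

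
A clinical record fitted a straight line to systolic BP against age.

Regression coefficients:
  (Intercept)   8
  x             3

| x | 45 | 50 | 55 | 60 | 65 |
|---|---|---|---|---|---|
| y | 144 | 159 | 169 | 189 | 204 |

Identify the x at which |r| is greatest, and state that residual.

x=45: ŷ = 8 + 3·45 = 143; r = 144 − 143 = 1
x=50: ŷ = 8 + 3·50 = 158; r = 159 − 158 = 1
x=55: ŷ = 8 + 3·55 = 173; r = 169 − 173 = -4
x=60: ŷ = 8 + 3·60 = 188; r = 189 − 188 = 1
x=65: ŷ = 8 + 3·65 = 203; r = 204 − 203 = 1
Largest |r| is 4 at x = 55, residual -4.

x = 55, r = -4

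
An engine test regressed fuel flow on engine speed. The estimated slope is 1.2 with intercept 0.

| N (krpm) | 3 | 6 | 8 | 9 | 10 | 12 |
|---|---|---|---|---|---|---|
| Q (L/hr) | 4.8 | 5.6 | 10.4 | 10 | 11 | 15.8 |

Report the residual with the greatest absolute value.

r = -1.6

N=3: ŷ = 1.2·3 = 3.6; r = 4.8 − 3.6 = 1.2
N=6: ŷ = 1.2·6 = 7.2; r = 5.6 − 7.2 = -1.6
N=8: ŷ = 1.2·8 = 9.6; r = 10.4 − 9.6 = 0.8
N=9: ŷ = 1.2·9 = 10.8; r = 10 − 10.8 = -0.8
N=10: ŷ = 1.2·10 = 12; r = 11 − 12 = -1
N=12: ŷ = 1.2·12 = 14.4; r = 15.8 − 14.4 = 1.4
Largest |r| is 1.6 at N = 6, residual -1.6.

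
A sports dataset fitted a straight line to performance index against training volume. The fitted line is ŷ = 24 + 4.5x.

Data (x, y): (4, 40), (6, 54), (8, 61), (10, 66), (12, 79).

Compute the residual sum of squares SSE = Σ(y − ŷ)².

x=4: ŷ = 24 + 4.5·4 = 42; e = 40 − 42 = -2
x=6: ŷ = 24 + 4.5·6 = 51; e = 54 − 51 = 3
x=8: ŷ = 24 + 4.5·8 = 60; e = 61 − 60 = 1
x=10: ŷ = 24 + 4.5·10 = 69; e = 66 − 69 = -3
x=12: ŷ = 24 + 4.5·12 = 78; e = 79 − 78 = 1
SSE = 4 + 9 + 1 + 9 + 1 = 24

SSE = 24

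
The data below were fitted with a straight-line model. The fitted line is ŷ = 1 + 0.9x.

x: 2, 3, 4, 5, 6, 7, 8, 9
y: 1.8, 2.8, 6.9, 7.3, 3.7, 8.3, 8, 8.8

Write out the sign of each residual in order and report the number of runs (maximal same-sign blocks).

5 runs

x=2: ŷ = 1 + 0.9·2 = 2.8; e = 1.8 − 2.8 = -1
x=3: ŷ = 1 + 0.9·3 = 3.7; e = 2.8 − 3.7 = -0.9
x=4: ŷ = 1 + 0.9·4 = 4.6; e = 6.9 − 4.6 = 2.3
x=5: ŷ = 1 + 0.9·5 = 5.5; e = 7.3 − 5.5 = 1.8
x=6: ŷ = 1 + 0.9·6 = 6.4; e = 3.7 − 6.4 = -2.7
x=7: ŷ = 1 + 0.9·7 = 7.3; e = 8.3 − 7.3 = 1
x=8: ŷ = 1 + 0.9·8 = 8.2; e = 8 − 8.2 = -0.2
x=9: ŷ = 1 + 0.9·9 = 9.1; e = 8.8 − 9.1 = -0.3
Signs: − − + + − + − −
Runs: −×2, +×2, −×1, +×1, −×2 → 5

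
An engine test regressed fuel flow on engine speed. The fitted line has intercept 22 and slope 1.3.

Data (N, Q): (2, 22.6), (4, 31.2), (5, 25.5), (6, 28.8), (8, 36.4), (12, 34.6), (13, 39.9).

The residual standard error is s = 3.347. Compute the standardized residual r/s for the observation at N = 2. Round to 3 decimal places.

ŷ = 22 + 1.3·2 = 24.6
r = 22.6 − 24.6 = -2
r/s = -2 / 3.347 = -0.598

-0.598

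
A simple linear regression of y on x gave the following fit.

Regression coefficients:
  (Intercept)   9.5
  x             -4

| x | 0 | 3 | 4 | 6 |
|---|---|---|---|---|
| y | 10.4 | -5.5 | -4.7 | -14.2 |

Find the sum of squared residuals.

x=0: ŷ = 9.5 − 4·0 = 9.5; r = 10.4 − 9.5 = 0.9
x=3: ŷ = 9.5 − 4·3 = -2.5; r = -5.5 − (-2.5) = -3
x=4: ŷ = 9.5 − 4·4 = -6.5; r = -4.7 − (-6.5) = 1.8
x=6: ŷ = 9.5 − 4·6 = -14.5; r = -14.2 − (-14.5) = 0.3
SSE = 0.81 + 9 + 3.24 + 0.09 = 13.14

SSE = 13.14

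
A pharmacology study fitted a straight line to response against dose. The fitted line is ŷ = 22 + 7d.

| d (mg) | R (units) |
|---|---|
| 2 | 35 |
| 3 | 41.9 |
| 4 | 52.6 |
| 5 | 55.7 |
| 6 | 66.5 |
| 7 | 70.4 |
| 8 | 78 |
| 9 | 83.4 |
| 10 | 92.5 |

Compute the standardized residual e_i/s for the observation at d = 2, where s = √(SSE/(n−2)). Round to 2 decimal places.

d=2: ŷ = 22 + 7·2 = 36; e = 35 − 36 = -1
d=3: ŷ = 22 + 7·3 = 43; e = 41.9 − 43 = -1.1
d=4: ŷ = 22 + 7·4 = 50; e = 52.6 − 50 = 2.6
d=5: ŷ = 22 + 7·5 = 57; e = 55.7 − 57 = -1.3
d=6: ŷ = 22 + 7·6 = 64; e = 66.5 − 64 = 2.5
d=7: ŷ = 22 + 7·7 = 71; e = 70.4 − 71 = -0.6
d=8: ŷ = 22 + 7·8 = 78; e = 78 − 78 = 0
d=9: ŷ = 22 + 7·9 = 85; e = 83.4 − 85 = -1.6
d=10: ŷ = 22 + 7·10 = 92; e = 92.5 − 92 = 0.5
SSE = 1 + 1.21 + 6.76 + 1.69 + 6.25 + 0.36 + 0 + 2.56 + 0.25 = 20.08
s = √(20.08/7) = 1.69369
e/s = -1 / 1.69369 = -0.59

-0.59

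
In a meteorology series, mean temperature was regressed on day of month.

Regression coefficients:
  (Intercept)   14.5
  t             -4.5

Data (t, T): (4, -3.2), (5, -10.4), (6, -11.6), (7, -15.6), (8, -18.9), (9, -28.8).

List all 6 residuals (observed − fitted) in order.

0.3, -2.4, 0.9, 1.4, 2.6, -2.8

t=4: ŷ = 14.5 − 4.5·4 = -3.5; e = -3.2 − (-3.5) = 0.3
t=5: ŷ = 14.5 − 4.5·5 = -8; e = -10.4 − (-8) = -2.4
t=6: ŷ = 14.5 − 4.5·6 = -12.5; e = -11.6 − (-12.5) = 0.9
t=7: ŷ = 14.5 − 4.5·7 = -17; e = -15.6 − (-17) = 1.4
t=8: ŷ = 14.5 − 4.5·8 = -21.5; e = -18.9 − (-21.5) = 2.6
t=9: ŷ = 14.5 − 4.5·9 = -26; e = -28.8 − (-26) = -2.8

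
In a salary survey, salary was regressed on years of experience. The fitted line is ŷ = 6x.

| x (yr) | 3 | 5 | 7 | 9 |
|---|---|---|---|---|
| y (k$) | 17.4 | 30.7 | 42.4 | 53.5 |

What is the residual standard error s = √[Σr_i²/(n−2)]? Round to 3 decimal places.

s = 0.794

x=3: ŷ = 6·3 = 18; r = 17.4 − 18 = -0.6
x=5: ŷ = 6·5 = 30; r = 30.7 − 30 = 0.7
x=7: ŷ = 6·7 = 42; r = 42.4 − 42 = 0.4
x=9: ŷ = 6·9 = 54; r = 53.5 − 54 = -0.5
SSE = 0.36 + 0.49 + 0.16 + 0.25 = 1.26
s = √(1.26/2) = √0.63 ≈ 0.794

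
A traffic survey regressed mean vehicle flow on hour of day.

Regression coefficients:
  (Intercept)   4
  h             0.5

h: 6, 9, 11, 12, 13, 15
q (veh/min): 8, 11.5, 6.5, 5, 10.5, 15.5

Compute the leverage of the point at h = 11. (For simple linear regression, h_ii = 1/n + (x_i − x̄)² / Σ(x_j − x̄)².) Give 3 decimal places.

h̄ = (6 + 9 + 11 + 12 + 13 + 15)/6 = 11
Σ(h − h̄)² = 25 + 4 + 0 + 1 + 4 + 16 = 50
h = 1/6 + (0)²/50 = 0.166667 + 0 = 0.167

h = 0.167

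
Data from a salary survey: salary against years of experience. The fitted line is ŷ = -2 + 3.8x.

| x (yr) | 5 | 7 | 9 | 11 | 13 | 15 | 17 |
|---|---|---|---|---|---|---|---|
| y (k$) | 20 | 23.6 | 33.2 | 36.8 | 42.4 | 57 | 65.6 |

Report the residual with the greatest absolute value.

e = -5

x=5: ŷ = -2 + 3.8·5 = 17; e = 20 − 17 = 3
x=7: ŷ = -2 + 3.8·7 = 24.6; e = 23.6 − 24.6 = -1
x=9: ŷ = -2 + 3.8·9 = 32.2; e = 33.2 − 32.2 = 1
x=11: ŷ = -2 + 3.8·11 = 39.8; e = 36.8 − 39.8 = -3
x=13: ŷ = -2 + 3.8·13 = 47.4; e = 42.4 − 47.4 = -5
x=15: ŷ = -2 + 3.8·15 = 55; e = 57 − 55 = 2
x=17: ŷ = -2 + 3.8·17 = 62.6; e = 65.6 − 62.6 = 3
Largest |e| is 5 at x = 13, residual -5.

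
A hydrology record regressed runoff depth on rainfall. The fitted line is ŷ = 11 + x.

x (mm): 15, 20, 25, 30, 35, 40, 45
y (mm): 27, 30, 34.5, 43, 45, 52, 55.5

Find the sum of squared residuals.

SSE = 10.5

x=15: ŷ = 11 + 15 = 26; r = 27 − 26 = 1
x=20: ŷ = 11 + 20 = 31; r = 30 − 31 = -1
x=25: ŷ = 11 + 25 = 36; r = 34.5 − 36 = -1.5
x=30: ŷ = 11 + 30 = 41; r = 43 − 41 = 2
x=35: ŷ = 11 + 35 = 46; r = 45 − 46 = -1
x=40: ŷ = 11 + 40 = 51; r = 52 − 51 = 1
x=45: ŷ = 11 + 45 = 56; r = 55.5 − 56 = -0.5
SSE = 1 + 1 + 2.25 + 4 + 1 + 1 + 0.25 = 10.5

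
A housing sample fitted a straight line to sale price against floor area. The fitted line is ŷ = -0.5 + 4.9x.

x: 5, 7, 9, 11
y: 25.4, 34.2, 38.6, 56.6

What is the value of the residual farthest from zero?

x=5: ŷ = -0.5 + 4.9·5 = 24; r = 25.4 − 24 = 1.4
x=7: ŷ = -0.5 + 4.9·7 = 33.8; r = 34.2 − 33.8 = 0.4
x=9: ŷ = -0.5 + 4.9·9 = 43.6; r = 38.6 − 43.6 = -5
x=11: ŷ = -0.5 + 4.9·11 = 53.4; r = 56.6 − 53.4 = 3.2
Largest |r| is 5 at x = 9, residual -5.

r = -5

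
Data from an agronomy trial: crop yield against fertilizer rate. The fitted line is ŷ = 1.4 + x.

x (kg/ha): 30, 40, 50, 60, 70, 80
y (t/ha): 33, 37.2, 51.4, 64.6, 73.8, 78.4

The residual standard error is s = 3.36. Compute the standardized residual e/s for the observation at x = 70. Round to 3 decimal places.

0.714

ŷ = 1.4 + 70 = 71.4
e = 73.8 − 71.4 = 2.4
e/s = 2.4 / 3.36 = 0.714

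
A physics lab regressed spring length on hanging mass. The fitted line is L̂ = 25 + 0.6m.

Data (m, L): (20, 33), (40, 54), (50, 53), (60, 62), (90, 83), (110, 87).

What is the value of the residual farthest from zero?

r = 5

m=20: L̂ = 25 + 0.6·20 = 37; r = 33 − 37 = -4
m=40: L̂ = 25 + 0.6·40 = 49; r = 54 − 49 = 5
m=50: L̂ = 25 + 0.6·50 = 55; r = 53 − 55 = -2
m=60: L̂ = 25 + 0.6·60 = 61; r = 62 − 61 = 1
m=90: L̂ = 25 + 0.6·90 = 79; r = 83 − 79 = 4
m=110: L̂ = 25 + 0.6·110 = 91; r = 87 − 91 = -4
Largest |r| is 5 at m = 40, residual 5.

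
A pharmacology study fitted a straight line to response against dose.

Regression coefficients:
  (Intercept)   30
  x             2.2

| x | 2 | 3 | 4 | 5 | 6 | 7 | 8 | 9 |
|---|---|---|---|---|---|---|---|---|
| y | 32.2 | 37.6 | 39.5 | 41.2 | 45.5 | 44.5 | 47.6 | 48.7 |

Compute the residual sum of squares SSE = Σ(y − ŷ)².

x=2: ŷ = 30 + 2.2·2 = 34.4; r = 32.2 − 34.4 = -2.2
x=3: ŷ = 30 + 2.2·3 = 36.6; r = 37.6 − 36.6 = 1
x=4: ŷ = 30 + 2.2·4 = 38.8; r = 39.5 − 38.8 = 0.7
x=5: ŷ = 30 + 2.2·5 = 41; r = 41.2 − 41 = 0.2
x=6: ŷ = 30 + 2.2·6 = 43.2; r = 45.5 − 43.2 = 2.3
x=7: ŷ = 30 + 2.2·7 = 45.4; r = 44.5 − 45.4 = -0.9
x=8: ŷ = 30 + 2.2·8 = 47.6; r = 47.6 − 47.6 = 0
x=9: ŷ = 30 + 2.2·9 = 49.8; r = 48.7 − 49.8 = -1.1
SSE = 4.84 + 1 + 0.49 + 0.04 + 5.29 + 0.81 + 0 + 1.21 = 13.68

SSE = 13.68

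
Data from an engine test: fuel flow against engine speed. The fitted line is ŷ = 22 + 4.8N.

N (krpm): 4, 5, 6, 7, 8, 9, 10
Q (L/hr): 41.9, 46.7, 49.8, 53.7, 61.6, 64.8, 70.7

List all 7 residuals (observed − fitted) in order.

N=4: ŷ = 22 + 4.8·4 = 41.2; e = 41.9 − 41.2 = 0.7
N=5: ŷ = 22 + 4.8·5 = 46; e = 46.7 − 46 = 0.7
N=6: ŷ = 22 + 4.8·6 = 50.8; e = 49.8 − 50.8 = -1
N=7: ŷ = 22 + 4.8·7 = 55.6; e = 53.7 − 55.6 = -1.9
N=8: ŷ = 22 + 4.8·8 = 60.4; e = 61.6 − 60.4 = 1.2
N=9: ŷ = 22 + 4.8·9 = 65.2; e = 64.8 − 65.2 = -0.4
N=10: ŷ = 22 + 4.8·10 = 70; e = 70.7 − 70 = 0.7

0.7, 0.7, -1, -1.9, 1.2, -0.4, 0.7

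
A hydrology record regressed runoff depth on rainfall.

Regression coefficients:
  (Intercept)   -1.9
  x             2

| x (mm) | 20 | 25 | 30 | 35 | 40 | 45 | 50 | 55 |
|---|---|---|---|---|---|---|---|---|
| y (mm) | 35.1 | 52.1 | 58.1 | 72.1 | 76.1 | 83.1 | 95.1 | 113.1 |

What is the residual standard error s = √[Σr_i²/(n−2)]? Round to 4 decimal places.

s = 4.1633

x=20: ŷ = -1.9 + 2·20 = 38.1; r = 35.1 − 38.1 = -3
x=25: ŷ = -1.9 + 2·25 = 48.1; r = 52.1 − 48.1 = 4
x=30: ŷ = -1.9 + 2·30 = 58.1; r = 58.1 − 58.1 = 0
x=35: ŷ = -1.9 + 2·35 = 68.1; r = 72.1 − 68.1 = 4
x=40: ŷ = -1.9 + 2·40 = 78.1; r = 76.1 − 78.1 = -2
x=45: ŷ = -1.9 + 2·45 = 88.1; r = 83.1 − 88.1 = -5
x=50: ŷ = -1.9 + 2·50 = 98.1; r = 95.1 − 98.1 = -3
x=55: ŷ = -1.9 + 2·55 = 108.1; r = 113.1 − 108.1 = 5
SSE = 9 + 16 + 0 + 16 + 4 + 25 + 9 + 25 = 104
s = √(104/6) = √17.3333 ≈ 4.1633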